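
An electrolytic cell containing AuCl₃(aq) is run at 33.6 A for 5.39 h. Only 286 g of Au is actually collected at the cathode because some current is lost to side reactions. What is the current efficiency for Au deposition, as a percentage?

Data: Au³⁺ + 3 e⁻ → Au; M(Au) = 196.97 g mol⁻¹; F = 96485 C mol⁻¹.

64.5 %

Q = I·t = 33.60 × 19404 = 652000 C; n(e⁻) = 652000/96485 = 6.757 mol.
Theoretical n(Au) = n(e⁻)/3 = 2.252 mol, i.e. m_theo = 2.252 × 196.97 = 443.7 g.
Efficiency = m_actual / m_theo = 286 / 443.7 = 64.5 %.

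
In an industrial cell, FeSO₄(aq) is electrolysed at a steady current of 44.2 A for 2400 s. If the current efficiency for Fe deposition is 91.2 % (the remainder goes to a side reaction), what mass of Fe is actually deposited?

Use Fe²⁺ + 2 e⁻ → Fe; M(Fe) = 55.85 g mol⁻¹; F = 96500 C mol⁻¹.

Q = I·t = 44.20 × 2400.0 = 106100 C.
n(e⁻) = 106100/96500 = 1.099 mol; theoretically n(Fe) = 1.099/2 = 0.5496 mol, m_theo = 30.70 g.
At 91.2 % efficiency, m_actual = 0.912 × 30.70 = 28.0 g.

28.0 g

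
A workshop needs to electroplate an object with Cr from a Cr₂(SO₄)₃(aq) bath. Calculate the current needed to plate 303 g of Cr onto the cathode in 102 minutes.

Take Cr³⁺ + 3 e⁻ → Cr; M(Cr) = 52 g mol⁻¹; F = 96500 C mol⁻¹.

n(Cr) = 303 / 52 = 5.827 mol.
n(e⁻) = 3 × 5.827 = 17.48 mol.
Q = n(e⁻)·F = 17.48 × 96500 = 1687000 C.
I = Q/t = 1687000 / 6120.0 s = 276 A.

276 A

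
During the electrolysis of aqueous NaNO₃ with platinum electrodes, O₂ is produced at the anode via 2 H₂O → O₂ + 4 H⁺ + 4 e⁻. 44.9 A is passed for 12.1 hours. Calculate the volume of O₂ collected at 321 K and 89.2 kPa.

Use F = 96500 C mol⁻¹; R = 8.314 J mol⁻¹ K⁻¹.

152 L

Q = I·t = 44.90 A × 43560 s = 1956000 C.
n(e⁻) = Q/F = 1956000 / 96500 = 20.27 mol.
4 electrons are transferred per O₂ molecule, so n(O₂) = 20.27 / 4 = 5.067 mol.
V = nRT/P = (5.067 × 8.314 × 321) / (89.2 × 10³ Pa) = 0.152 m³ = 152 L.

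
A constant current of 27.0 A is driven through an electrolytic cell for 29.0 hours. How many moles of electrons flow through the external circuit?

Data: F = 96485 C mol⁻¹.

29.2 mol

Q = I·t = 27.00 A × 104400 s = 2819000 C.
n(e⁻) = Q/F = 2819000 / 96485 = 29.2 mol.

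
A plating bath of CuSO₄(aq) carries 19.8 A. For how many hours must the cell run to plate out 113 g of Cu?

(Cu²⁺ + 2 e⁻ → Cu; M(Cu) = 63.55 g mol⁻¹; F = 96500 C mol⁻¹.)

n(Cu) = m/M = 113 / 63.55 = 1.778 mol.
Each Cu atom requires 2 electrons, so n(e⁻) = 2 × 1.778 = 3.556 mol.
Q = n(e⁻)·F = 3.556 × 96500 = 343200 C.
t = Q/I = 343200 / 19.80 A = 17330 s = 4.81 h.

4.81 h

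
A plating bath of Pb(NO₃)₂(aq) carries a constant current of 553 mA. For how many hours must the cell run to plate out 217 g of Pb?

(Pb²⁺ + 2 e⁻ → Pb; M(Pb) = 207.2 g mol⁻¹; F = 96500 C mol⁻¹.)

102 h

n(Pb) = m/M = 217 / 207.2 = 1.047 mol.
Each Pb atom requires 2 electrons, so n(e⁻) = 2 × 1.047 = 2.095 mol.
Q = n(e⁻)·F = 2.095 × 96500 = 202100 C.
t = Q/I = 202100 / 0.5530 A = 365500 s = 102 h.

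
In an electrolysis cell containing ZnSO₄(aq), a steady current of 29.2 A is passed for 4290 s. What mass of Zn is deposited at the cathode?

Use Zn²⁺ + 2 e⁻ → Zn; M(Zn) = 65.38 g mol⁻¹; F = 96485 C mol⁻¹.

42.4 g

Q = I·t = 29.20 A × 4290.0 s = 125300 C.
n(e⁻) = Q/F = 125300 / 96485 = 1.298 mol.
Zn²⁺ + 2 e⁻ → Zn, so n(Zn) = n(e⁻)/2 = 0.6492 mol.
m = n·M = 0.6492 × 65.38 = 42.4 g.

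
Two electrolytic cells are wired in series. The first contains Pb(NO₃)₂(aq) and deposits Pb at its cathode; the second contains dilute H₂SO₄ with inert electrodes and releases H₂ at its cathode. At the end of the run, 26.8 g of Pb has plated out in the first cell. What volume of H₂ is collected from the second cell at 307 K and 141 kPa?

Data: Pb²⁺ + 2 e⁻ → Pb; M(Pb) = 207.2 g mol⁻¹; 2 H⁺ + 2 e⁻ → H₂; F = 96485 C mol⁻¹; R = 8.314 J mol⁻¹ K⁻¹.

2.34 L

n(Pb) = 26.8 / 207.2 = 0.1293 mol, so n(e⁻) = 2 × 0.1293 = 0.2587 mol.
The cells are in series, so the same 0.2587 mol of electrons passes through the second cell.
2 H⁺ + 2 e⁻ → H₂ — 2 mol e⁻ per mol H₂, so n(H₂) = 0.2587/2 = 0.1293 mol.
V = nRT/P = (0.1293 × 8.314 × 307) / (141 × 10³) = 0.00234 m³ = 2.34 L.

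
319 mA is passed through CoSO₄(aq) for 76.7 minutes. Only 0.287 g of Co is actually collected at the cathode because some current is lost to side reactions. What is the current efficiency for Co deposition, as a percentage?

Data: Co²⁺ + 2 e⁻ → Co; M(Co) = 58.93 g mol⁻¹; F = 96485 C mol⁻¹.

64.0 %

Q = I·t = 0.3190 × 4602.0 = 1468 C; n(e⁻) = 1468/96485 = 0.01522 mol.
Theoretical n(Co) = n(e⁻)/2 = 0.007608 mol, i.e. m_theo = 0.007608 × 58.93 = 0.4483 g.
Efficiency = m_actual / m_theo = 0.287 / 0.4483 = 64.0 %.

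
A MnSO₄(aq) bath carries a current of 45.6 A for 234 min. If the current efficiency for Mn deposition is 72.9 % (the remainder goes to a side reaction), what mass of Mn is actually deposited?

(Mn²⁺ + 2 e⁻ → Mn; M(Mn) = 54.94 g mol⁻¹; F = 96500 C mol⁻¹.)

Q = I·t = 45.60 × 14040 = 640200 C.
n(e⁻) = 640200/96500 = 6.634 mol; theoretically n(Mn) = 6.634/2 = 3.317 mol, m_theo = 182.2 g.
At 72.9 % efficiency, m_actual = 0.729 × 182.2 = 133 g.

133 g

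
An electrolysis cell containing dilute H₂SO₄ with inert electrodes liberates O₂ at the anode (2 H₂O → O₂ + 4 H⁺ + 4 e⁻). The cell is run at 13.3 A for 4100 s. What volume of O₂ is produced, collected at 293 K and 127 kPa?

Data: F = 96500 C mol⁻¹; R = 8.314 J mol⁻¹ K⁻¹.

2.71 L

Q = I·t = 13.30 A × 4100.0 s = 54530 C.
n(e⁻) = Q/F = 54530 / 96500 = 0.5651 mol.
4 electrons are transferred per O₂ molecule, so n(O₂) = 0.5651 / 4 = 0.1413 mol.
V = nRT/P = (0.1413 × 8.314 × 293) / (127 × 10³ Pa) = 0.00271 m³ = 2.71 L.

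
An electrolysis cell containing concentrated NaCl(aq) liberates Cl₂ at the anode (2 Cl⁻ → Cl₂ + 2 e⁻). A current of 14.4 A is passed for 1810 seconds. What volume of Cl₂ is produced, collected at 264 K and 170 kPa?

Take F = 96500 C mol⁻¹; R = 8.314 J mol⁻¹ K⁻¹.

Q = I·t = 14.40 A × 1810.0 s = 26060 C.
n(e⁻) = Q/F = 26060 / 96500 = 0.2701 mol.
2 electrons are transferred per Cl₂ molecule, so n(Cl₂) = 0.2701 / 2 = 0.1350 mol.
V = nRT/P = (0.1350 × 8.314 × 264) / (170 × 10³ Pa) = 0.00174 m³ = 1.74 L.

1.74 L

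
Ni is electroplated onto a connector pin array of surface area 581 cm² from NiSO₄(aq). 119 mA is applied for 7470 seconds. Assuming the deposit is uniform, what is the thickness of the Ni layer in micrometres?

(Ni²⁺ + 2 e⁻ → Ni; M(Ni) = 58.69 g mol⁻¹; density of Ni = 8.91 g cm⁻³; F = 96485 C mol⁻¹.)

0.522 μm

Q = I·t = 0.1190 × 7470.0 = 888.9 C; n(e⁻) = 0.009213 mol.
n(Ni) = n(e⁻)/2 = 0.004607 mol, so m = 0.004607 × 58.69 = 0.2704 g.
Volume = m/ρ = 0.2704 / 8.91 = 0.03034 cm³.
Thickness = V/A = 0.03034 / 581 = 5.22 × 10⁻⁵ cm = 0.522 μm.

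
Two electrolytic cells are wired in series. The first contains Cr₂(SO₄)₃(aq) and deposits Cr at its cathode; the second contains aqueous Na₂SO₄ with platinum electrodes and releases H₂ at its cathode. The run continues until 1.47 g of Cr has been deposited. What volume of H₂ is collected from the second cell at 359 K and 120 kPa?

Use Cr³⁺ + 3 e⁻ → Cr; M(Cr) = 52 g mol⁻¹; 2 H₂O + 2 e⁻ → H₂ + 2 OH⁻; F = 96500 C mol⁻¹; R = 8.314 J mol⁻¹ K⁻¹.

n(Cr) = 1.47 / 52 = 0.02827 mol, so n(e⁻) = 3 × 0.02827 = 0.08481 mol.
The cells are in series, so the same 0.08481 mol of electrons passes through the second cell.
2 H₂O + 2 e⁻ → H₂ + 2 OH⁻ — 2 mol e⁻ per mol H₂, so n(H₂) = 0.08481/2 = 0.04240 mol.
V = nRT/P = (0.04240 × 8.314 × 359) / (120 × 10³) = 0.00105 m³ = 1.05 L.

1.05 L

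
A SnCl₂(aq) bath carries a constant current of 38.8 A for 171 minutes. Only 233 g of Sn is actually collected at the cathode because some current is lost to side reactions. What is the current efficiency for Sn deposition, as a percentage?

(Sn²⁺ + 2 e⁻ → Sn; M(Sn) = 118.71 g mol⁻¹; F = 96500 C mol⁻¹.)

95.2 %

Q = I·t = 38.80 × 10260 = 398100 C; n(e⁻) = 398100/96500 = 4.125 mol.
Theoretical n(Sn) = n(e⁻)/2 = 2.063 mol, i.e. m_theo = 2.063 × 118.71 = 244.9 g.
Efficiency = m_actual / m_theo = 233 / 244.9 = 95.2 %.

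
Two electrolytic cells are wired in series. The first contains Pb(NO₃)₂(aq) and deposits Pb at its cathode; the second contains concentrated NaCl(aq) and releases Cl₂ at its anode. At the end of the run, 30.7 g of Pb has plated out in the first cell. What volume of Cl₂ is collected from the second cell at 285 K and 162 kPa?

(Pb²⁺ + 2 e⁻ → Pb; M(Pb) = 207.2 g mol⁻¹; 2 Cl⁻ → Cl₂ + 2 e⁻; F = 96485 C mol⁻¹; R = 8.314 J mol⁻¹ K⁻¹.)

n(Pb) = 30.7 / 207.2 = 0.1482 mol, so n(e⁻) = 2 × 0.1482 = 0.2963 mol.
The cells are in series, so the same 0.2963 mol of electrons passes through the second cell.
2 Cl⁻ → Cl₂ + 2 e⁻ — 2 mol e⁻ per mol Cl₂, so n(Cl₂) = 0.2963/2 = 0.1482 mol.
V = nRT/P = (0.1482 × 8.314 × 285) / (162 × 10³) = 0.00217 m³ = 2.17 L.

2.17 L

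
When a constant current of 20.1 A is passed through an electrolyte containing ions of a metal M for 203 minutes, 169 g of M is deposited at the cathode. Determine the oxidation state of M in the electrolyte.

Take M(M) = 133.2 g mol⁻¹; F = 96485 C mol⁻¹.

+2

Q = I·t = 20.10 A × 12180 s = 244800 C, so n(e⁻) = 244800/96485 = 2.537 mol.
n(M) deposited = 169 / 133.2 = 1.269 mol.
Electrons per atom = n(e⁻)/n(M) = 2.537 / 1.269 = 2.00 ≈ 2, so the ion is M²⁺.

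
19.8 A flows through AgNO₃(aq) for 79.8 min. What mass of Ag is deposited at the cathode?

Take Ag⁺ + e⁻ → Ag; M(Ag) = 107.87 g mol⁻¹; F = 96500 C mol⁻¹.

Q = I·t = 19.80 A × 4788.0 s = 94800 C.
n(e⁻) = Q/F = 94800 / 96500 = 0.9824 mol.
Ag⁺ + e⁻ → Ag, so n(Ag) = n(e⁻)/1 = 0.9824 mol.
m = n·M = 0.9824 × 107.87 = 106 g.

106 g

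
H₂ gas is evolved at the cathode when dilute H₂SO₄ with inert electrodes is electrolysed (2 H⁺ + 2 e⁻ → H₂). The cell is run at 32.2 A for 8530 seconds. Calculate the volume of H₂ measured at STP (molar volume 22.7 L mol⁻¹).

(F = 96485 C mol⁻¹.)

Q = I·t = 32.20 A × 8530.0 s = 274700 C.
n(e⁻) = Q/F = 274700 / 96485 = 2.847 mol.
2 electrons are transferred per H₂ molecule, so n(H₂) = 2.847 / 2 = 1.423 mol.
V = n × V_m = 1.423 × 22.7 = 32.3 L.

32.3 L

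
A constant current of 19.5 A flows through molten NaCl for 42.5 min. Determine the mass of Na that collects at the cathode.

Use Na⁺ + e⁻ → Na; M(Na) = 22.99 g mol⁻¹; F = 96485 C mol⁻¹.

Q = I·t = 19.50 A × 2550.0 s = 49720 C.
n(e⁻) = Q/F = 49720 / 96485 = 0.5154 mol.
Na⁺ + e⁻ → Na, so n(Na) = n(e⁻)/1 = 0.5154 mol.
m = n·M = 0.5154 × 22.99 = 11.8 g.

11.8 g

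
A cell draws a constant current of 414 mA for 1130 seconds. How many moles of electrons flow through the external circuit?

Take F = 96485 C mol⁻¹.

Q = I·t = 0.4140 A × 1130.0 s = 467.8 C.
n(e⁻) = Q/F = 467.8 / 96485 = 0.00485 mol.

0.00485 mol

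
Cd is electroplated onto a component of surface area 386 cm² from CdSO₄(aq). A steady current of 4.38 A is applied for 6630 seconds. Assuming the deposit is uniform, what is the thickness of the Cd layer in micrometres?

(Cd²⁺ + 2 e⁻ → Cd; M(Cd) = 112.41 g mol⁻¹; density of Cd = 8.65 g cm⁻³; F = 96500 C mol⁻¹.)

50.7 μm

Q = I·t = 4.380 × 6630.0 = 29040 C; n(e⁻) = 0.3009 mol.
n(Cd) = n(e⁻)/2 = 0.1505 mol, so m = 0.1505 × 112.41 = 16.91 g.
Volume = m/ρ = 16.91 / 8.65 = 1.955 cm³.
Thickness = V/A = 1.955 / 386 = 0.00507 cm = 50.7 μm.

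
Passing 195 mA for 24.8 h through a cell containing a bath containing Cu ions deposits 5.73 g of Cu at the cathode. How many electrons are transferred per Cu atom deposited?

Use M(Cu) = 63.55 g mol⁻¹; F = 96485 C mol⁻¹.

Q = I·t = 0.1950 A × 89280 s = 17410 C, so n(e⁻) = 17410/96485 = 0.1804 mol.
n(Cu) deposited = 5.73 / 63.55 = 0.09017 mol.
Electrons per atom = n(e⁻)/n(Cu) = 0.1804 / 0.09017 = 2.00 ≈ 2, so the ion is Cu²⁺.

2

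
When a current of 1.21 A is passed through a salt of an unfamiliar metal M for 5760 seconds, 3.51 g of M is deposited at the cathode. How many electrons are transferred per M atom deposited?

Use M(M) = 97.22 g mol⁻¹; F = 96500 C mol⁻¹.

2

Q = I·t = 1.210 A × 5760.0 s = 6970 C, so n(e⁻) = 6970/96500 = 0.07222 mol.
n(M) deposited = 3.51 / 97.22 = 0.03610 mol.
Electrons per atom = n(e⁻)/n(M) = 0.07222 / 0.03610 = 2.00 ≈ 2, so the ion is M²⁺.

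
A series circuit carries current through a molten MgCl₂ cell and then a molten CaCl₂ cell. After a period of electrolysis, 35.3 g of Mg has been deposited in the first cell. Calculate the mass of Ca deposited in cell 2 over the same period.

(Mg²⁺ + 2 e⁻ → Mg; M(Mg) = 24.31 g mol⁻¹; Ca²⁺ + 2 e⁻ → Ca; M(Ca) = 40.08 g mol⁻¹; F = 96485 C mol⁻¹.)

n(Mg) = 35.3 / 24.31 = 1.452 mol.
Since Mg²⁺ + 2 e⁻ → Mg, n(e⁻) passed = 2 × 1.452 = 2.904 mol.
Cells in series carry the same charge, so the same 2.904 mol of electrons passes through cell 2.
Ca²⁺ + 2 e⁻ → Ca, so n(Ca) = 2.904 / 2 = 1.452 mol.
m(Ca) = 1.452 × 40.08 = 58.2 g.

58.2 g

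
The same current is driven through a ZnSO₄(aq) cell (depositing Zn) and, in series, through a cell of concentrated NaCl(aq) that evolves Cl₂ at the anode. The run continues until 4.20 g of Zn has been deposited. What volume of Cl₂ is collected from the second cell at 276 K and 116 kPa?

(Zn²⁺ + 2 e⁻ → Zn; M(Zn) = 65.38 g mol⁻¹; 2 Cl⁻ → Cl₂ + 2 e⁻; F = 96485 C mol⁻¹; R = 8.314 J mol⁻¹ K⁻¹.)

1.27 L

n(Zn) = 4.20 / 65.38 = 0.06424 mol, so n(e⁻) = 2 × 0.06424 = 0.1285 mol.
The cells are in series, so the same 0.1285 mol of electrons passes through the second cell.
2 Cl⁻ → Cl₂ + 2 e⁻ — 2 mol e⁻ per mol Cl₂, so n(Cl₂) = 0.1285/2 = 0.06424 mol.
V = nRT/P = (0.06424 × 8.314 × 276) / (116 × 10³) = 0.00127 m³ = 1.27 L.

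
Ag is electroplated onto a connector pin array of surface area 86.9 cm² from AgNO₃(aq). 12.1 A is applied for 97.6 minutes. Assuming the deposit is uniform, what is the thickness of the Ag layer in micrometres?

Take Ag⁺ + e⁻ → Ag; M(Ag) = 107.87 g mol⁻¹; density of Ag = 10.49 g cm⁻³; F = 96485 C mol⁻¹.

869 μm

Q = I·t = 12.10 × 5856.0 = 70860 C; n(e⁻) = 0.7344 mol.
n(Ag) = n(e⁻)/1 = 0.7344 mol, so m = 0.7344 × 107.87 = 79.22 g.
Volume = m/ρ = 79.22 / 10.49 = 7.552 cm³.
Thickness = V/A = 7.552 / 86.9 = 0.0869 cm = 869 μm.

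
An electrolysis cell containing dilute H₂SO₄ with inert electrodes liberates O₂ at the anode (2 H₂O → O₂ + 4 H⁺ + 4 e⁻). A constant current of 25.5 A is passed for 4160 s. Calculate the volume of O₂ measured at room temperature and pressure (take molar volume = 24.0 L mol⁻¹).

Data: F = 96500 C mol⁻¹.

6.60 L

Q = I·t = 25.50 A × 4160.0 s = 106100 C.
n(e⁻) = Q/F = 106100 / 96500 = 1.099 mol.
4 electrons are transferred per O₂ molecule, so n(O₂) = 1.099 / 4 = 0.2748 mol.
V = n × V_m = 0.2748 × 24.0 = 6.60 L.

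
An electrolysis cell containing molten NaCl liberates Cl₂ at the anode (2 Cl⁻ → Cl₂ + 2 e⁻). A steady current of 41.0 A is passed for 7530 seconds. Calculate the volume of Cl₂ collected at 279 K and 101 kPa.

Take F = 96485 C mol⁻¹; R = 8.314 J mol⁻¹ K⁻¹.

Q = I·t = 41.00 A × 7530.0 s = 308700 C.
n(e⁻) = Q/F = 308700 / 96485 = 3.200 mol.
2 electrons are transferred per Cl₂ molecule, so n(Cl₂) = 3.200 / 2 = 1.600 mol.
V = nRT/P = (1.600 × 8.314 × 279) / (101 × 10³ Pa) = 0.0367 m³ = 36.7 L.

36.7 L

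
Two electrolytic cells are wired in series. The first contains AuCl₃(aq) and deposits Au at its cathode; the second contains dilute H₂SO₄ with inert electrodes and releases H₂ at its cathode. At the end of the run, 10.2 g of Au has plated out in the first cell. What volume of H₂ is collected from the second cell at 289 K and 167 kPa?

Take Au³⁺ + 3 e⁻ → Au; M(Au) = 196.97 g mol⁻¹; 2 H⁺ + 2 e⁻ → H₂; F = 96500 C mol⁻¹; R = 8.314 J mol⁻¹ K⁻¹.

1.12 L

n(Au) = 10.2 / 196.97 = 0.05178 mol, so n(e⁻) = 3 × 0.05178 = 0.1554 mol.
The cells are in series, so the same 0.1554 mol of electrons passes through the second cell.
2 H⁺ + 2 e⁻ → H₂ — 2 mol e⁻ per mol H₂, so n(H₂) = 0.1554/2 = 0.07768 mol.
V = nRT/P = (0.07768 × 8.314 × 289) / (167 × 10³) = 0.00112 m³ = 1.12 L.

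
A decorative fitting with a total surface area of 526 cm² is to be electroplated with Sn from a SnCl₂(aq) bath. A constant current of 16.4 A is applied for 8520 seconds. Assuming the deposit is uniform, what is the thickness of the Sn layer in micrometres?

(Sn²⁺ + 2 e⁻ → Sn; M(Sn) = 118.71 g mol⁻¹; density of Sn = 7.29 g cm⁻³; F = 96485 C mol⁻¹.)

Q = I·t = 16.40 × 8520.0 = 139700 C; n(e⁻) = 1.448 mol.
n(Sn) = n(e⁻)/2 = 0.7241 mol, so m = 0.7241 × 118.71 = 85.96 g.
Volume = m/ρ = 85.96 / 7.29 = 11.79 cm³.
Thickness = V/A = 11.79 / 526 = 0.0224 cm = 224 μm.

224 μm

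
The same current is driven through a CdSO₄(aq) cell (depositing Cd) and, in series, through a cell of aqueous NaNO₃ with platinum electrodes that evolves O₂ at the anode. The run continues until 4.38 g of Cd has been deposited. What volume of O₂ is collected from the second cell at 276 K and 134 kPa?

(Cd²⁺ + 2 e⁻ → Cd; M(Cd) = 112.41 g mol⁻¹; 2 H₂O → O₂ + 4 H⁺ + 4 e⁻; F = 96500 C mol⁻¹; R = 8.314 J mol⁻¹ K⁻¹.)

0.334 L

n(Cd) = 4.38 / 112.41 = 0.03896 mol, so n(e⁻) = 2 × 0.03896 = 0.07793 mol.
The cells are in series, so the same 0.07793 mol of electrons passes through the second cell.
2 H₂O → O₂ + 4 H⁺ + 4 e⁻ — 4 mol e⁻ per mol O₂, so n(O₂) = 0.07793/4 = 0.01948 mol.
V = nRT/P = (0.01948 × 8.314 × 276) / (134 × 10³) = 3.34 × 10⁻⁴ m³ = 0.334 L.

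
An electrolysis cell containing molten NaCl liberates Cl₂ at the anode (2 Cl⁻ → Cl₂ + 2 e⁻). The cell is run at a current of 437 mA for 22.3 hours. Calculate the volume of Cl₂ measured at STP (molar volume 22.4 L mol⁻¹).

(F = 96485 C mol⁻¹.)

4.07 L

Q = I·t = 0.4370 A × 80280 s = 35080 C.
n(e⁻) = Q/F = 35080 / 96485 = 0.3636 mol.
2 electrons are transferred per Cl₂ molecule, so n(Cl₂) = 0.3636 / 2 = 0.1818 mol.
V = n × V_m = 0.1818 × 22.4 = 4.07 L.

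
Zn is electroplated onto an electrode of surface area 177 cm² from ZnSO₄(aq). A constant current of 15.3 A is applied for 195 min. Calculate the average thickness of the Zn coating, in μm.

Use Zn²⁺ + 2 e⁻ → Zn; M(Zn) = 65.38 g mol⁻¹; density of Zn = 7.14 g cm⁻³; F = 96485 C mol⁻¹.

480 μm

Q = I·t = 15.30 × 11700 = 179000 C; n(e⁻) = 1.855 mol.
n(Zn) = n(e⁻)/2 = 0.9277 mol, so m = 0.9277 × 65.38 = 60.65 g.
Volume = m/ρ = 60.65 / 7.14 = 8.494 cm³.
Thickness = V/A = 8.494 / 177 = 0.0480 cm = 480 μm.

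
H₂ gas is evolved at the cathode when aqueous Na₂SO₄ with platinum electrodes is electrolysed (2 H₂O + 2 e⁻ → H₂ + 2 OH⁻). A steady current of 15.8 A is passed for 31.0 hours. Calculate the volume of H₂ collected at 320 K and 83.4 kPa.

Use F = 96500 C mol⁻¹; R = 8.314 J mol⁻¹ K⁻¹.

Q = I·t = 15.80 A × 111600 s = 1763000 C.
n(e⁻) = Q/F = 1763000 / 96500 = 18.27 mol.
2 electrons are transferred per H₂ molecule, so n(H₂) = 18.27 / 2 = 9.136 mol.
V = nRT/P = (9.136 × 8.314 × 320) / (83.4 × 10³ Pa) = 0.291 m³ = 291 L.

291 L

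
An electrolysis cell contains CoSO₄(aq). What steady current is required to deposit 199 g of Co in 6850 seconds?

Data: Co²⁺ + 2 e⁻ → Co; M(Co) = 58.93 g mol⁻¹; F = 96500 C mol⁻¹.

n(Co) = 199 / 58.93 = 3.377 mol.
n(e⁻) = 2 × 3.377 = 6.754 mol.
Q = n(e⁻)·F = 6.754 × 96500 = 651700 C.
I = Q/t = 651700 / 6850.0 s = 95.1 A.

95.1 A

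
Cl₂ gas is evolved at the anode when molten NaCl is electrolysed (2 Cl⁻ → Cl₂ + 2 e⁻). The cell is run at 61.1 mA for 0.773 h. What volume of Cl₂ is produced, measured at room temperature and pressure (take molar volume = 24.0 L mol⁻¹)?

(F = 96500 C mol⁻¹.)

Q = I·t = 0.06110 A × 2782.8 s = 170.0 C.
n(e⁻) = Q/F = 170.0 / 96500 = 0.001762 mol.
2 electrons are transferred per Cl₂ molecule, so n(Cl₂) = 0.001762 / 2 = 0.0008810 mol.
V = n × V_m = 0.0008810 × 24.0 = 0.0211 L.

0.0211 L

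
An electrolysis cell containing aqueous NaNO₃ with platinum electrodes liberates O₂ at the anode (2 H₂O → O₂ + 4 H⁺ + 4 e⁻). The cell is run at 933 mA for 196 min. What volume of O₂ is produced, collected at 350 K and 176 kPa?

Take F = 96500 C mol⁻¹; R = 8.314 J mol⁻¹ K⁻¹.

0.470 L

Q = I·t = 0.9330 A × 11760 s = 10970 C.
n(e⁻) = Q/F = 10970 / 96500 = 0.1137 mol.
4 electrons are transferred per O₂ molecule, so n(O₂) = 0.1137 / 4 = 0.02843 mol.
V = nRT/P = (0.02843 × 8.314 × 350) / (176 × 10³ Pa) = 4.70 × 10⁻⁴ m³ = 0.470 L.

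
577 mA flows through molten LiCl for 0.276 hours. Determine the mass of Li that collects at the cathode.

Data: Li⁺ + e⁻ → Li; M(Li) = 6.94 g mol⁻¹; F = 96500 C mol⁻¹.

Q = I·t = 0.5770 A × 993.60 s = 573.3 C.
n(e⁻) = Q/F = 573.3 / 96500 = 0.005941 mol.
Li⁺ + e⁻ → Li, so n(Li) = n(e⁻)/1 = 0.005941 mol.
m = n·M = 0.005941 × 6.94 = 0.0412 g.

0.0412 g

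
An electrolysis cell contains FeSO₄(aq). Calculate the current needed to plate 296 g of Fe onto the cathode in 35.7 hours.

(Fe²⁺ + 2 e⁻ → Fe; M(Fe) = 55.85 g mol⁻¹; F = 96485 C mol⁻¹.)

n(Fe) = 296 / 55.85 = 5.300 mol.
n(e⁻) = 2 × 5.300 = 10.60 mol.
Q = n(e⁻)·F = 10.60 × 96485 = 1023000 C.
I = Q/t = 1023000 / 128520 s = 7.96 A.

7.96 A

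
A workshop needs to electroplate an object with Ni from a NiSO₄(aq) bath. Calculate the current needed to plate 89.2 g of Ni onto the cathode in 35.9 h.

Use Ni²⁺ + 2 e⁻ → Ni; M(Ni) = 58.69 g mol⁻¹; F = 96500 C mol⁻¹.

n(Ni) = 89.2 / 58.69 = 1.520 mol.
n(e⁻) = 2 × 1.520 = 3.040 mol.
Q = n(e⁻)·F = 3.040 × 96500 = 293300 C.
I = Q/t = 293300 / 129240 s = 2.27 A.

2.27 A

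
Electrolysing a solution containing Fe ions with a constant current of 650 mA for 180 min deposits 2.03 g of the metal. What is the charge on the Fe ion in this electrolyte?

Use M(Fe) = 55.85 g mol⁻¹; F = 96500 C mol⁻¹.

+2

Q = I·t = 0.6500 A × 10800 s = 7020 C, so n(e⁻) = 7020/96500 = 0.07275 mol.
n(Fe) deposited = 2.03 / 55.85 = 0.03635 mol.
Electrons per atom = n(e⁻)/n(Fe) = 0.07275 / 0.03635 = 2.00 ≈ 2, so the ion is Fe²⁺.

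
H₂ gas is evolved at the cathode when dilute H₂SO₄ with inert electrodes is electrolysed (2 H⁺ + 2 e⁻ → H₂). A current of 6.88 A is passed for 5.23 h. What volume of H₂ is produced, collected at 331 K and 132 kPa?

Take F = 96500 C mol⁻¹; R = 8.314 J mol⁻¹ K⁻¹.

Q = I·t = 6.880 A × 18828 s = 129500 C.
n(e⁻) = Q/F = 129500 / 96500 = 1.342 mol.
2 electrons are transferred per H₂ molecule, so n(H₂) = 1.342 / 2 = 0.6712 mol.
V = nRT/P = (0.6712 × 8.314 × 331) / (132 × 10³ Pa) = 0.0140 m³ = 14.0 L.

14.0 L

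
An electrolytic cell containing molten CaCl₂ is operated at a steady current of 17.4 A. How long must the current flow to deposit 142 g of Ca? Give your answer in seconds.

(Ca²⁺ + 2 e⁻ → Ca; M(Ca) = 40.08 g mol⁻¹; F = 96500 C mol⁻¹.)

n(Ca) = m/M = 142 / 40.08 = 3.543 mol.
Each Ca atom requires 2 electrons, so n(e⁻) = 2 × 3.543 = 7.086 mol.
Q = n(e⁻)·F = 7.086 × 96500 = 683800 C.
t = Q/I = 683800 / 17.40 A = 39300 s.

39300 s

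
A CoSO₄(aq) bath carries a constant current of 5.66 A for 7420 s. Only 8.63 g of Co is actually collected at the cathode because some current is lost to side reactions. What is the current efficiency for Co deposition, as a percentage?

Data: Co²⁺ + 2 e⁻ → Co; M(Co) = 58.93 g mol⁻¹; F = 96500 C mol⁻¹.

Q = I·t = 5.660 × 7420.0 = 42000 C; n(e⁻) = 42000/96500 = 0.4352 mol.
Theoretical n(Co) = n(e⁻)/2 = 0.2176 mol, i.e. m_theo = 0.2176 × 58.93 = 12.82 g.
Efficiency = m_actual / m_theo = 8.63 / 12.82 = 67.3 %.

67.3 %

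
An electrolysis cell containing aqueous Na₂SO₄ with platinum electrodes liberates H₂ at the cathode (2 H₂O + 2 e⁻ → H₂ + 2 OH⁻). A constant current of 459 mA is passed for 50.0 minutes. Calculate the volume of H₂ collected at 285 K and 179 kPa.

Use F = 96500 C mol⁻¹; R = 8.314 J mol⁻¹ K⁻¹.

0.0944 L

Q = I·t = 0.4590 A × 3000.0 s = 1377 C.
n(e⁻) = Q/F = 1377 / 96500 = 0.01427 mol.
2 electrons are transferred per H₂ molecule, so n(H₂) = 0.01427 / 2 = 0.007135 mol.
V = nRT/P = (0.007135 × 8.314 × 285) / (179 × 10³ Pa) = 9.44 × 10⁻⁵ m³ = 0.0944 L.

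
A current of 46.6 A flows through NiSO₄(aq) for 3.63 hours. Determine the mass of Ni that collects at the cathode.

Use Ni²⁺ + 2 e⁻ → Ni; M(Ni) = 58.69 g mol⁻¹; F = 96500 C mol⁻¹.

Q = I·t = 46.60 A × 13068 s = 609000 C.
n(e⁻) = Q/F = 609000 / 96500 = 6.311 mol.
Ni²⁺ + 2 e⁻ → Ni, so n(Ni) = n(e⁻)/2 = 3.155 mol.
m = n·M = 3.155 × 58.69 = 185 g.

185 g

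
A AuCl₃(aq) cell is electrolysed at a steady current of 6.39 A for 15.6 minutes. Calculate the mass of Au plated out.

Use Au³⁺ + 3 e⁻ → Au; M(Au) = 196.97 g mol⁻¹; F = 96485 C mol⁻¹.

Q = I·t = 6.390 A × 936.00 s = 5981 C.
n(e⁻) = Q/F = 5981 / 96485 = 0.06199 mol.
Au³⁺ + 3 e⁻ → Au, so n(Au) = n(e⁻)/3 = 0.02066 mol.
m = n·M = 0.02066 × 196.97 = 4.07 g.

4.07 g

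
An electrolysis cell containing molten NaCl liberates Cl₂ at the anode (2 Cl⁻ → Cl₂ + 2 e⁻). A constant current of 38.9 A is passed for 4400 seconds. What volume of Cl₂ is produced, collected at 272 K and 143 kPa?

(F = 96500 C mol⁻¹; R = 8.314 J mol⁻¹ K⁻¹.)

14.0 L

Q = I·t = 38.90 A × 4400.0 s = 171200 C.
n(e⁻) = Q/F = 171200 / 96500 = 1.774 mol.
2 electrons are transferred per Cl₂ molecule, so n(Cl₂) = 1.774 / 2 = 0.8868 mol.
V = nRT/P = (0.8868 × 8.314 × 272) / (143 × 10³ Pa) = 0.0140 m³ = 14.0 L.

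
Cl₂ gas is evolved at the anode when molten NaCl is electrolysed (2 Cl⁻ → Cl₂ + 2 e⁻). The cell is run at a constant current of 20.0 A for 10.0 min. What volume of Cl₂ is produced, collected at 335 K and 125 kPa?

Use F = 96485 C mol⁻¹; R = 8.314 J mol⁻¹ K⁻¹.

1.39 L

Q = I·t = 20.00 A × 600.00 s = 12000 C.
n(e⁻) = Q/F = 12000 / 96485 = 0.1244 mol.
2 electrons are transferred per Cl₂ molecule, so n(Cl₂) = 0.1244 / 2 = 0.06219 mol.
V = nRT/P = (0.06219 × 8.314 × 335) / (125 × 10³ Pa) = 0.00139 m³ = 1.39 L.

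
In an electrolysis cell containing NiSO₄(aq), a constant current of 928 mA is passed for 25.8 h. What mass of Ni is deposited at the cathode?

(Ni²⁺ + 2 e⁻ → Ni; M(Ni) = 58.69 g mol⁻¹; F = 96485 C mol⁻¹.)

Q = I·t = 0.9280 A × 92880 s = 86190 C.
n(e⁻) = Q/F = 86190 / 96485 = 0.8933 mol.
Ni²⁺ + 2 e⁻ → Ni, so n(Ni) = n(e⁻)/2 = 0.4467 mol.
m = n·M = 0.4467 × 58.69 = 26.2 g.

26.2 g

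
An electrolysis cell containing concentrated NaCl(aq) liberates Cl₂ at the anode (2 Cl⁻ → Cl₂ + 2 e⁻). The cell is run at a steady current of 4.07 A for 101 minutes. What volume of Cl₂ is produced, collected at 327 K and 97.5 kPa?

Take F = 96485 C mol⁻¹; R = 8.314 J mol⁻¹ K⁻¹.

3.56 L

Q = I·t = 4.070 A × 6060.0 s = 24660 C.
n(e⁻) = Q/F = 24660 / 96485 = 0.2556 mol.
2 electrons are transferred per Cl₂ molecule, so n(Cl₂) = 0.2556 / 2 = 0.1278 mol.
V = nRT/P = (0.1278 × 8.314 × 327) / (97.5 × 10³ Pa) = 0.00356 m³ = 3.56 L.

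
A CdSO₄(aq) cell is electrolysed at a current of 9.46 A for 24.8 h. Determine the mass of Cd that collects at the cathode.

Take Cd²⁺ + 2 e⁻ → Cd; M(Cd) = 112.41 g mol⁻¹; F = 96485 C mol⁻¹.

492 g

Q = I·t = 9.460 A × 89280 s = 844600 C.
n(e⁻) = Q/F = 844600 / 96485 = 8.754 mol.
Cd²⁺ + 2 e⁻ → Cd, so n(Cd) = n(e⁻)/2 = 4.377 mol.
m = n·M = 4.377 × 112.41 = 492 g.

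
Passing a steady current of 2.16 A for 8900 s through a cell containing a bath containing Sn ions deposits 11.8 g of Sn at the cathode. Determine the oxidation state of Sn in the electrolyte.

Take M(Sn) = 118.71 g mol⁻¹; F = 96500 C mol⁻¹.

+2

Q = I·t = 2.160 A × 8900.0 s = 19220 C, so n(e⁻) = 19220/96500 = 0.1992 mol.
n(Sn) deposited = 11.8 / 118.71 = 0.09940 mol.
Electrons per atom = n(e⁻)/n(Sn) = 0.1992 / 0.09940 = 2.00 ≈ 2, so the ion is Sn²⁺.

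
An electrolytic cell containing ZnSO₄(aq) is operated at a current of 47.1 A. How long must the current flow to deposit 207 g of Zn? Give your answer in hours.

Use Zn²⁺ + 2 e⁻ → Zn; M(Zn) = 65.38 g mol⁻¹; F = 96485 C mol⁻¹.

n(Zn) = m/M = 207 / 65.38 = 3.166 mol.
Each Zn atom requires 2 electrons, so n(e⁻) = 2 × 3.166 = 6.332 mol.
Q = n(e⁻)·F = 6.332 × 96485 = 611000 C.
t = Q/I = 611000 / 47.10 A = 12970 s = 3.60 h.

3.60 h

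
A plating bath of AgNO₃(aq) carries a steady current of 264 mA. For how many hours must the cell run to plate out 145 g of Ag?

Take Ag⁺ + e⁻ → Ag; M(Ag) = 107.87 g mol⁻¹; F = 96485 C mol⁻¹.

n(Ag) = m/M = 145 / 107.87 = 1.344 mol.
Each Ag atom requires 1 electron, so n(e⁻) = 1 × 1.344 = 1.344 mol.
Q = n(e⁻)·F = 1.344 × 96485 = 129700 C.
t = Q/I = 129700 / 0.2640 A = 491300 s = 136 h.

136 h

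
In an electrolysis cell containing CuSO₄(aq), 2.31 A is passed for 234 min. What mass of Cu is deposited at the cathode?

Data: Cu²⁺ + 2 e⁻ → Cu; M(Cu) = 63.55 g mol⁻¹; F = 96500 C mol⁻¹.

Q = I·t = 2.310 A × 14040 s = 32430 C.
n(e⁻) = Q/F = 32430 / 96500 = 0.3361 mol.
Cu²⁺ + 2 e⁻ → Cu, so n(Cu) = n(e⁻)/2 = 0.1680 mol.
m = n·M = 0.1680 × 63.55 = 10.7 g.

10.7 g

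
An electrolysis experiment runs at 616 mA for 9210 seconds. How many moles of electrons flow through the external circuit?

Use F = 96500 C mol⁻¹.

0.0588 mol

Q = I·t = 0.6160 A × 9210.0 s = 5673 C.
n(e⁻) = Q/F = 5673 / 96500 = 0.0588 mol.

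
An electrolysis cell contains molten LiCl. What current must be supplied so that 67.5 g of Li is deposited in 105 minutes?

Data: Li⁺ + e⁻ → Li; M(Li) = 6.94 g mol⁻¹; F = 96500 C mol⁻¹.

n(Li) = 67.5 / 6.94 = 9.726 mol.
n(e⁻) = 1 × 9.726 = 9.726 mol.
Q = n(e⁻)·F = 9.726 × 96500 = 938600 C.
I = Q/t = 938600 / 6300.0 s = 149 A.

149 A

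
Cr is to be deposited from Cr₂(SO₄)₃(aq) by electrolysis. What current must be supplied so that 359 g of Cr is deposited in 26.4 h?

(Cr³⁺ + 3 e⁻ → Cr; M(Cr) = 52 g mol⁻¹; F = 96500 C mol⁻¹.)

n(Cr) = 359 / 52 = 6.904 mol.
n(e⁻) = 3 × 6.904 = 20.71 mol.
Q = n(e⁻)·F = 20.71 × 96500 = 1999000 C.
I = Q/t = 1999000 / 95040 s = 21.0 A.

21.0 A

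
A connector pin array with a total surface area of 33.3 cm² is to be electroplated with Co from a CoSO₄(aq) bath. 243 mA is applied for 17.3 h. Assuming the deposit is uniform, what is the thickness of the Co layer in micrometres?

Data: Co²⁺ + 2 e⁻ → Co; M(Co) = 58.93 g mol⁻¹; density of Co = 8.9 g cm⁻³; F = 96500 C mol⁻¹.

Q = I·t = 0.2430 × 62280 = 15130 C; n(e⁻) = 0.1568 mol.
n(Co) = n(e⁻)/2 = 0.07841 mol, so m = 0.07841 × 58.93 = 4.621 g.
Volume = m/ρ = 4.621 / 8.9 = 0.5192 cm³.
Thickness = V/A = 0.5192 / 33.3 = 0.0156 cm = 156 μm.

156 μm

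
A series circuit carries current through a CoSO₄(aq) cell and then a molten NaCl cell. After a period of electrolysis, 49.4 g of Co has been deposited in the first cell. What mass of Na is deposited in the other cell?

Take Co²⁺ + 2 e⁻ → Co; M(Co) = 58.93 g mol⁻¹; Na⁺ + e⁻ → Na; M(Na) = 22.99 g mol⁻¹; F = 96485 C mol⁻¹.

38.5 g

n(Co) = 49.4 / 58.93 = 0.8383 mol.
Since Co²⁺ + 2 e⁻ → Co, n(e⁻) passed = 2 × 0.8383 = 1.677 mol.
Cells in series carry the same charge, so the same 1.677 mol of electrons passes through cell 2.
Na⁺ + e⁻ → Na, so n(Na) = 1.677 / 1 = 1.677 mol.
m(Na) = 1.677 × 22.99 = 38.5 g.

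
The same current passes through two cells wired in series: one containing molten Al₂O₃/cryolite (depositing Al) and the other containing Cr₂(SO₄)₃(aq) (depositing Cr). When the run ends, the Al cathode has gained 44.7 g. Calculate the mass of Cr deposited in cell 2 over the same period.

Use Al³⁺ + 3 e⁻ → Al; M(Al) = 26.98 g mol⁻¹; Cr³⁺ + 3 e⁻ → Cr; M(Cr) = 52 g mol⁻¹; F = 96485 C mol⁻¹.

86.2 g

n(Al) = 44.7 / 26.98 = 1.657 mol.
Since Al³⁺ + 3 e⁻ → Al, n(e⁻) passed = 3 × 1.657 = 4.970 mol.
Cells in series carry the same charge, so the same 4.970 mol of electrons passes through cell 2.
Cr³⁺ + 3 e⁻ → Cr, so n(Cr) = 4.970 / 3 = 1.657 mol.
m(Cr) = 1.657 × 52 = 86.2 g.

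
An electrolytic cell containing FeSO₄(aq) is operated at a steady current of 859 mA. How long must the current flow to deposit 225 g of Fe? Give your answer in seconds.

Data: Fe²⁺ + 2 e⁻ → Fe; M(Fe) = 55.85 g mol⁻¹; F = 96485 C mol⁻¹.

n(Fe) = m/M = 225 / 55.85 = 4.029 mol.
Each Fe atom requires 2 electrons, so n(e⁻) = 2 × 4.029 = 8.057 mol.
Q = n(e⁻)·F = 8.057 × 96485 = 777400 C.
t = Q/I = 777400 / 0.8590 A = 905000 s.

9.05 × 10⁵ s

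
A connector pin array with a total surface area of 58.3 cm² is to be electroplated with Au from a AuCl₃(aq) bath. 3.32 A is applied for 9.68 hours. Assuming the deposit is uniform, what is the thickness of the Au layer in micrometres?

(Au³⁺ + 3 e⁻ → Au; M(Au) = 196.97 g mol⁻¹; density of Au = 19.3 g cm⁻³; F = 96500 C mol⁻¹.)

700 μm

Q = I·t = 3.320 × 34848 = 115700 C; n(e⁻) = 1.199 mol.
n(Au) = n(e⁻)/3 = 0.3996 mol, so m = 0.3996 × 196.97 = 78.72 g.
Volume = m/ρ = 78.72 / 19.3 = 4.079 cm³.
Thickness = V/A = 4.079 / 58.3 = 0.0700 cm = 700 μm.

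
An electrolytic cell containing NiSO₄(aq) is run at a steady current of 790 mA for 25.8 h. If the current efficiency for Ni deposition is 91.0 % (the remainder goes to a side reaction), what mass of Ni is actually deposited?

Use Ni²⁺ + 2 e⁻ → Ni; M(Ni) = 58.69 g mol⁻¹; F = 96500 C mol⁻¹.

Q = I·t = 0.7900 × 92880 = 73380 C.
n(e⁻) = 73380/96500 = 0.7604 mol; theoretically n(Ni) = 0.7604/2 = 0.3802 mol, m_theo = 22.31 g.
At 91.0 % efficiency, m_actual = 0.910 × 22.31 = 20.3 g.

20.3 g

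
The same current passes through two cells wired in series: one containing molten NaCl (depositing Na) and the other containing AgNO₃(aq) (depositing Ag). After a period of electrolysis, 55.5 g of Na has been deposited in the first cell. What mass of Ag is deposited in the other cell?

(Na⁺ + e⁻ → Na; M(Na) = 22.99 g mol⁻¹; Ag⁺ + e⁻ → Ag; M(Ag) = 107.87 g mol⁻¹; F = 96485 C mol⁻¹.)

260 g

n(Na) = 55.5 / 22.99 = 2.414 mol.
Since Na⁺ + e⁻ → Na, n(e⁻) passed = 1 × 2.414 = 2.414 mol.
Cells in series carry the same charge, so the same 2.414 mol of electrons passes through cell 2.
Ag⁺ + e⁻ → Ag, so n(Ag) = 2.414 / 1 = 2.414 mol.
m(Ag) = 2.414 × 107.87 = 260 g.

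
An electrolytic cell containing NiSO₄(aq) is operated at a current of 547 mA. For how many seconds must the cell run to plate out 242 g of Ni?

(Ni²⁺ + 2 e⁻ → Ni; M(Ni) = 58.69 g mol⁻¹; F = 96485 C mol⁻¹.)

n(Ni) = m/M = 242 / 58.69 = 4.123 mol.
Each Ni atom requires 2 electrons, so n(e⁻) = 2 × 4.123 = 8.247 mol.
Q = n(e⁻)·F = 8.247 × 96485 = 795700 C.
t = Q/I = 795700 / 0.5470 A = 1455000 s.

1.45 × 10⁶ s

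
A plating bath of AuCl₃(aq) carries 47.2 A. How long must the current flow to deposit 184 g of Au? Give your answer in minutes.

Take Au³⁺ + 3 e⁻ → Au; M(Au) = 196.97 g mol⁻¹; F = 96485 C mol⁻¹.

95.5 min

n(Au) = m/M = 184 / 196.97 = 0.9342 mol.
Each Au atom requires 3 electrons, so n(e⁻) = 3 × 0.9342 = 2.802 mol.
Q = n(e⁻)·F = 2.802 × 96485 = 270400 C.
t = Q/I = 270400 / 47.20 A = 5729 s = 95.5 min.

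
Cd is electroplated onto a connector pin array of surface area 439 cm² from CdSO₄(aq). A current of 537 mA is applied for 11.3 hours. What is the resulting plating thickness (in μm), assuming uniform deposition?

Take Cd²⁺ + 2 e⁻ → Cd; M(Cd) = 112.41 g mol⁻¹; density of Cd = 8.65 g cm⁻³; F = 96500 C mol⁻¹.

33.5 μm

Q = I·t = 0.5370 × 40680 = 21850 C; n(e⁻) = 0.2264 mol.
n(Cd) = n(e⁻)/2 = 0.1132 mol, so m = 0.1132 × 112.41 = 12.72 g.
Volume = m/ρ = 12.72 / 8.65 = 1.471 cm³.
Thickness = V/A = 1.471 / 439 = 0.00335 cm = 33.5 μm.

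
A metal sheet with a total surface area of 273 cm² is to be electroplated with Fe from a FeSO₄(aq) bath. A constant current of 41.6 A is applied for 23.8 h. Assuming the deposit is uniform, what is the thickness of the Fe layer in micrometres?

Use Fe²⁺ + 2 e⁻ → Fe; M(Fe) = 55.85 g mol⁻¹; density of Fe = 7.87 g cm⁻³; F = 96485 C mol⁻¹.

4800 μm

Q = I·t = 41.60 × 85680 = 3564000 C; n(e⁻) = 36.94 mol.
n(Fe) = n(e⁻)/2 = 18.47 mol, so m = 18.47 × 55.85 = 1032 g.
Volume = m/ρ = 1032 / 7.87 = 131.1 cm³.
Thickness = V/A = 131.1 / 273 = 0.480 cm = 4800 μm.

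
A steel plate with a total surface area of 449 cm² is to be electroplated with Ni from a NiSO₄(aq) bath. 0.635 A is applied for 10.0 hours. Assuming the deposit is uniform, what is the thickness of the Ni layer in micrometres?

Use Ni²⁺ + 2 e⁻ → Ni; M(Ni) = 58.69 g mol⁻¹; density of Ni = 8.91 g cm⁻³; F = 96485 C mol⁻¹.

17.4 μm

Q = I·t = 0.6350 × 36000 = 22860 C; n(e⁻) = 0.2369 mol.
n(Ni) = n(e⁻)/2 = 0.1185 mol, so m = 0.1185 × 58.69 = 6.953 g.
Volume = m/ρ = 6.953 / 8.91 = 0.7803 cm³.
Thickness = V/A = 0.7803 / 449 = 0.00174 cm = 17.4 μm.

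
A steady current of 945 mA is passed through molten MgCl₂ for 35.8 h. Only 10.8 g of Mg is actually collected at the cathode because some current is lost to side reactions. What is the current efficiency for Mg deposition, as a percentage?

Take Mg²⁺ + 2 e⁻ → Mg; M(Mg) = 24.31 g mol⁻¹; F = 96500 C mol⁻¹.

70.4 %

Q = I·t = 0.9450 × 128880 = 121800 C; n(e⁻) = 121800/96500 = 1.262 mol.
Theoretical n(Mg) = n(e⁻)/2 = 0.6310 mol, i.e. m_theo = 0.6310 × 24.31 = 15.34 g.
Efficiency = m_actual / m_theo = 10.8 / 15.34 = 70.4 %.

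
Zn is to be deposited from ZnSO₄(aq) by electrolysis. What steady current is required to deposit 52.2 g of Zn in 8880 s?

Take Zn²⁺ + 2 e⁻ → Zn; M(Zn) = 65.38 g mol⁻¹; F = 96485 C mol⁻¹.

17.4 A

n(Zn) = 52.2 / 65.38 = 0.7984 mol.
n(e⁻) = 2 × 0.7984 = 1.597 mol.
Q = n(e⁻)·F = 1.597 × 96485 = 154100 C.
I = Q/t = 154100 / 8880.0 s = 17.4 A.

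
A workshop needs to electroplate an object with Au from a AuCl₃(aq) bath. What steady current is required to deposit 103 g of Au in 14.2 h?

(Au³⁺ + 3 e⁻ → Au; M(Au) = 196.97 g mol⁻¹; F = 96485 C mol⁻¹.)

n(Au) = 103 / 196.97 = 0.5229 mol.
n(e⁻) = 3 × 0.5229 = 1.569 mol.
Q = n(e⁻)·F = 1.569 × 96485 = 151400 C.
I = Q/t = 151400 / 51120 s = 2.96 A.

2.96 A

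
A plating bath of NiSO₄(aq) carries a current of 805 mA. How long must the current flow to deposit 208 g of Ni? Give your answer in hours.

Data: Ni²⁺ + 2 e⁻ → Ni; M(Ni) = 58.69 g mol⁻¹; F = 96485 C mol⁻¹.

n(Ni) = m/M = 208 / 58.69 = 3.544 mol.
Each Ni atom requires 2 electrons, so n(e⁻) = 2 × 3.544 = 7.088 mol.
Q = n(e⁻)·F = 7.088 × 96485 = 683900 C.
t = Q/I = 683900 / 0.8050 A = 849600 s = 236 h.

236 h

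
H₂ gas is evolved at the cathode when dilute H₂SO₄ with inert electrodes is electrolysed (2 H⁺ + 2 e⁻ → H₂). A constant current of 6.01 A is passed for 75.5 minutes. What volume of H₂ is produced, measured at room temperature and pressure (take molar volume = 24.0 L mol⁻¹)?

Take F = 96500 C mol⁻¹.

Q = I·t = 6.010 A × 4530.0 s = 27230 C.
n(e⁻) = Q/F = 27230 / 96500 = 0.2821 mol.
2 electrons are transferred per H₂ molecule, so n(H₂) = 0.2821 / 2 = 0.1411 mol.
V = n × V_m = 0.1411 × 24.0 = 3.39 L.

3.39 L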